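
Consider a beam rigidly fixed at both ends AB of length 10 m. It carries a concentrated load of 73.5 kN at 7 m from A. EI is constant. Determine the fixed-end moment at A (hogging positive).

M_A = 46.3 kN·m

Release both end moments; the primary structure is a simply-supported span AB with redundants M_A and M_B.
Simple-span end rotations at A and B under the given loads:
  at A: point load 73.5 at a = 7: Pab(L + b)/(6LEI) = 334.4/EI
  at B: point load 73.5 at a = 7: Pab(L + a)/(6LEI) = 437.3/EI
  θ_A0 = 334.4/EI,  θ_B0 = 437.3/EI
Flexibility coefficients: a unit moment at one end gives L/(3EI) there and L/(6EI) at the far end, so f₁₁ = f₂₂ = 3.333/EI and f₁₂ = f₂₁ = 1.667/EI.
Compatibility — zero rotation at each built-in end:
  3.333 M_A + 1.667 M_B = 334.4
  1.667 M_A + 3.333 M_B = 437.3
Solving the pair gives M_A = 46.3 kN·m and M_B = 108 kN·m (hogging).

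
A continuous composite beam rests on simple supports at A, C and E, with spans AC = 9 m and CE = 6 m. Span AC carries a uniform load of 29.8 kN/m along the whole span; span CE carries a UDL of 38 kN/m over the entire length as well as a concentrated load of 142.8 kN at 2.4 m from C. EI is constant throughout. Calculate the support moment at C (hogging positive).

M_C = 315.2 kN·m

Release continuity at C by inserting a hinge; the redundant is the internal moment M_C. The primary structure is two simply-supported spans AC and CE.
Rotations at C on the released spans (each span's end-slope, ×1/EI):
  span AC: UDL 29.8: wL³/(24EI) = 905.2/EI
  span CE: UDL 38: wL³/(24EI) = 342/EI
  span CE: point load 142.8 at a = 2.4: Pab(L + b)/(6LEI) = 329/EI
  relative rotation θ_0 = (905.2 + 671)/EI = 1576/EI
A unit hogging moment at C produces rotation L₁/(3EI) + L₂/(3EI) = 5/EI.
Compatibility: M_C·(L₁+L₂)/(3EI) = θ_0, giving M_C = 315.2 kN·m (hogging).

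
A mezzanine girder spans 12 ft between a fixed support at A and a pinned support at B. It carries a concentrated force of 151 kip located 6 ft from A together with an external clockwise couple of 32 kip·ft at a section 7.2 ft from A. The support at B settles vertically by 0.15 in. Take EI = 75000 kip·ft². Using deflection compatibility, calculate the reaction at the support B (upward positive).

Take the reaction at B as the redundant and release it; the primary structure is a cantilever fixed at A.
Deflection at B on the released cantilever, summing each load's contribution:
  point load 151 at a = 6: Pa²(3L − a)/(6EI) = 27180/EI
  clockwise couple 32 at a = 7.2: M₀a(2L − a)/(2EI) = 1935/EI
  δ_0 = 29115/EI
Tip deflection under a unit load at B: L³/(3EI) = 576/EI.
With EI = 75000 kip·ft²: δ_0 = 0.3882 ft and δ_{BB} = 0.00768 ft/kip.
Compatibility — the beam at B must follow the support down by 0.0125 ft: δ_0 − R_B·δ_{BB} = 0.0125, so R_B = (0.3882 − 0.0125)/0.00768 = 48.92 kip.

R_B = 48.92 kip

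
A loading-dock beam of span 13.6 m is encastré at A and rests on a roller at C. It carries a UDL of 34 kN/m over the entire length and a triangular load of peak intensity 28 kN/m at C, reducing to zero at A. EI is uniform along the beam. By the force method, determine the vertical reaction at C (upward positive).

R_C = 278.1 kN

Release the roller at C. Primary structure: cantilever fixed at A.
Deflection at C on the released cantilever, summing each load's contribution:
  UDL 34: wL⁴/(8EI) = 145393/EI
  triangular load, peak 28 at the free end: 11w₀L⁴/(120EI) = 87806/EI
  δ_0 = 233200/EI
Flexibility coefficient — unit upward force at C: δ_{CC} = L³/(3EI) = 838.5/EI.
The prop prevents deflection at C: R_C = δ_0/δ_{CC} = 233200/838.5 = 278.1 kN.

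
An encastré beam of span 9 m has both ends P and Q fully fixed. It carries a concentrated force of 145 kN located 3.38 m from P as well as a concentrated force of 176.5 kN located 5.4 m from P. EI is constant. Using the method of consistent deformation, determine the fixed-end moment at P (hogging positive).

Release both end moments; the primary structure is a simply-supported span PQ with redundants M_P and M_Q.
On the primary (simply-supported) span, the end slopes from the loading are:
  at P: point load 145 at a = 3.38: Pab(L + b)/(6LEI) = 745.7/EI
  at Q: point load 145 at a = 3.38: Pab(L + a)/(6LEI) = 631.5/EI
  at P: point load 176.5 at a = 5.4: Pab(L + b)/(6LEI) = 800.6/EI
  at Q: point load 176.5 at a = 5.4: Pab(L + a)/(6LEI) = 915/EI
  θ_P0 = 1546/EI,  θ_Q0 = 1546/EI
Flexibility coefficients: a unit moment at one end gives L/(3EI) there and L/(6EI) at the far end, so f₁₁ = f₂₂ = 3/EI and f₁₂ = f₂₁ = 1.5/EI.
Compatibility — zero rotation at each built-in end:
  3 M_P + 1.5 M_Q = 1546
  1.5 M_P + 3 M_Q = 1546
Solving the pair gives M_P = 343.6 kN·m and M_Q = 343.7 kN·m (hogging).

M_P = 343.6 kN·m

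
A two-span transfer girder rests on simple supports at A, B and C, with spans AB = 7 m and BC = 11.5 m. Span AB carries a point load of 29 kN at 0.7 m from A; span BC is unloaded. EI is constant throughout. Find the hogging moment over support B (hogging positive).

M_B = 3.802 kN·m

Take M_B as the redundant. Released structure: two simple spans AB and BC with a hinge at B.
Discontinuity in slope at B on the released structure — sum the simple-span end rotations:
  span AB: point load 29 at a = 0.7: Pab(L + a)/(6LEI) = 23.45/EI
  relative rotation θ_0 = (23.45 + 0)/EI = 23.45/EI
A unit hogging moment at B produces rotation L₁/(3EI) + L₂/(3EI) = 6.167/EI.
Compatibility: M_B·(L₁+L₂)/(3EI) = θ_0, giving M_B = 3.802 kN·m (hogging).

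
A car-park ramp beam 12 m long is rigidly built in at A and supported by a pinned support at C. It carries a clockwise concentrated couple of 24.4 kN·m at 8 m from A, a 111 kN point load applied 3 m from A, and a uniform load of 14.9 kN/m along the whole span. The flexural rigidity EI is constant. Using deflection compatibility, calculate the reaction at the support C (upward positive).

Remove the prop at C; the released (primary) structure is a cantilever built in at A.
Free-end deflection of the primary structure under the applied loading (downward +):
  clockwise couple 24.4 at a = 8: M₀a(2L − a)/(2EI) = 1562/EI
  point load 111 at a = 3: Pa²(3L − a)/(6EI) = 5494/EI
  UDL 14.9: wL⁴/(8EI) = 38621/EI
  δ_0 = 45677/EI
Tip deflection under a unit load at C: L³/(3EI) = 576/EI.
The prop prevents deflection at C: R_C = δ_0/δ_{CC} = 45677/576 = 79.3 kN.

R_C = 79.3 kN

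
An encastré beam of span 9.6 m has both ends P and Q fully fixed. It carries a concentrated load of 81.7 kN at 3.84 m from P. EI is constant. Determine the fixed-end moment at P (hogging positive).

Take the two fixed-end moments M_P, M_Q as redundants; the released structure is the simple span PQ.
Simple-span end rotations at P and Q under the given loads:
  at P: point load 81.7 at a = 3.84: Pab(L + b)/(6LEI) = 481.9/EI
  at Q: point load 81.7 at a = 3.84: Pab(L + a)/(6LEI) = 421.7/EI
  θ_P0 = 481.9/EI,  θ_Q0 = 421.7/EI
Flexibility coefficients: a unit moment at one end gives L/(3EI) there and L/(6EI) at the far end, so f₁₁ = f₂₂ = 3.2/EI and f₁₂ = f₂₁ = 1.6/EI.
Compatibility — zero rotation at each built-in end:
  3.2 M_P + 1.6 M_Q = 481.9
  1.6 M_P + 3.2 M_Q = 421.7
Solving the pair gives M_P = 112.9 kN·m and M_Q = 75.29 kN·m (hogging).

M_P = 112.9 kN·m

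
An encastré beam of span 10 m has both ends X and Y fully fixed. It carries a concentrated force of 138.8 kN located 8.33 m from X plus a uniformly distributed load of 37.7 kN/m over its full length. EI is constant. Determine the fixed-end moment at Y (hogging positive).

M_Y = 475 kN·m

Take the two fixed-end moments M_X, M_Y as redundants; the released structure is the simple span XY.
On the primary (simply-supported) span, the end slopes from the loading are:
  at X: point load 138.8 at a = 8.33: Pab(L + b)/(6LEI) = 375.6/EI
  at Y: point load 138.8 at a = 8.33: Pab(L + a)/(6LEI) = 589.9/EI
  at X: UDL 37.7: wL³/(24EI) = 1571/EI
  at Y: UDL 37.7: wL³/(24EI) = 1571/EI
  θ_X0 = 1946/EI,  θ_Y0 = 2161/EI
Flexibility coefficients: a unit moment at one end gives L/(3EI) there and L/(6EI) at the far end, so f₁₁ = f₂₂ = 3.333/EI and f₁₂ = f₂₁ = 1.667/EI.
Compatibility — zero rotation at each built-in end:
  3.333 M_X + 1.667 M_Y = 1946
  1.667 M_X + 3.333 M_Y = 2161
Solving the pair gives M_X = 346.4 kN·m and M_Y = 475 kN·m (hogging).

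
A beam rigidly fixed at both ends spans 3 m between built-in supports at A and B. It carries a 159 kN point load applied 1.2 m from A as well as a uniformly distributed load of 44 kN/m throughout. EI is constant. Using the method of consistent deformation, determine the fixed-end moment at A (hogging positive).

M_A = 101.7 kN·m

Release both end moments; the primary structure is a simply-supported span AB with redundants M_A and M_B.
End rotations of the released simple span under the applied load (×1/EI):
  at A: point load 159 at a = 1.2: Pab(L + b)/(6LEI) = 91.58/EI
  at B: point load 159 at a = 1.2: Pab(L + a)/(6LEI) = 80.14/EI
  at A: UDL 44: wL³/(24EI) = 49.5/EI
  at B: UDL 44: wL³/(24EI) = 49.5/EI
  θ_A0 = 141.1/EI,  θ_B0 = 129.6/EI
Flexibility coefficients: a unit moment at one end gives L/(3EI) there and L/(6EI) at the far end, so f₁₁ = f₂₂ = 1/EI and f₁₂ = f₂₁ = 0.5/EI.
Compatibility — zero rotation at each built-in end:
  1 M_A + 0.5 M_B = 141.1
  0.5 M_A + 1 M_B = 129.6
Solving the pair gives M_A = 101.7 kN·m and M_B = 78.79 kN·m (hogging).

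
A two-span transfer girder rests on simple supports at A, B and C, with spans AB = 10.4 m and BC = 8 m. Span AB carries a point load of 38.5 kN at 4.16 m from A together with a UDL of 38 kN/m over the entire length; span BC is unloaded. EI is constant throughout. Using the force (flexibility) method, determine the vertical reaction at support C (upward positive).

Take M_B as the redundant. Released structure: two simple spans AB and BC with a hinge at B.
End slopes at the hinge B, treating each span as simply supported:
  span AB: point load 38.5 at a = 4.16: Pab(L + a)/(6LEI) = 233.2/EI
  span AB: UDL 38: wL³/(24EI) = 1781/EI
  relative rotation θ_0 = (2014 + 0)/EI = 2014/EI
A unit hogging moment at B produces rotation L₁/(3EI) + L₂/(3EI) = 6.133/EI.
Compatibility: M_B·(L₁+L₂)/(3EI) = θ_0, giving M_B = 328.4 kN·m (hogging).
Span BC, ΣM about C: R_B^{BC}·8 = 0 + 328.4, so R_B^{BC} = 41.05 kN and R_C = 0 − 41.05 = -41.05 kN.

R_C = -41.05 kN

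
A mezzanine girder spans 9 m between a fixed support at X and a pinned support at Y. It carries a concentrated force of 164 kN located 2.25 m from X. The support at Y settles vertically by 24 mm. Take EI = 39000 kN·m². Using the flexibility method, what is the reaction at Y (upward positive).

Remove the prop at Y; the released (primary) structure is a cantilever built in at X.
Primary-structure tip deflection at Y by superposition:
  point load 164 at a = 2.25: Pa²(3L − a)/(6EI) = 3425/EI
Tip deflection under a unit load at Y: L³/(3EI) = 243/EI.
With EI = 39000 kN·m²: δ_0 = 0.087815 m and δ_{YY} = 0.006231 m/kN.
Compatibility — the beam at Y must follow the support down by 0.024 m: δ_0 − R_Y·δ_{YY} = 0.024, so R_Y = (0.087815 − 0.024)/0.006231 = 10.24 kN.

R_Y = 10.24 kN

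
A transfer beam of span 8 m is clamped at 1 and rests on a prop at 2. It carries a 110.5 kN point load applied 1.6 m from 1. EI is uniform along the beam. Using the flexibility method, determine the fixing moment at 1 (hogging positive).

M_1 = 127.3 kN·m

Release the roller at 2. Primary structure: cantilever fixed at 1.
Deflection at 2 on the released cantilever, summing each load's contribution:
  point load 110.5 at a = 1.6: Pa²(3L − a)/(6EI) = 1056/EI
Tip deflection under a unit load at 2: L³/(3EI) = 170.7/EI.
Compatibility at 2: δ_0 − R_2·δ_{22} = 0, so R_2 = 1056/170.7 = 6.188 kN.
Moment equilibrium about 1: M_1 = Σ(load moments about 1) − R_2·L = 176.8 − 6.188×8 = 127.3 kN·m.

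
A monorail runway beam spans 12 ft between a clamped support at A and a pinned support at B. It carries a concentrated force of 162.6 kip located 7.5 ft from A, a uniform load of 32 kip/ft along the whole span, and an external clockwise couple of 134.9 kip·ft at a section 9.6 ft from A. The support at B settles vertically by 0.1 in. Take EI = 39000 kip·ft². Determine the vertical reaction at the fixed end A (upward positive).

Choose R_B as the redundant. The primary structure is the cantilever fixed at A.
Deflection at B on the released cantilever, summing each load's contribution:
  point load 162.6 at a = 7.5: Pa²(3L − a)/(6EI) = 43445/EI
  UDL 32: wL⁴/(8EI) = 82944/EI
  clockwise couple 134.9 at a = 9.6: M₀a(2L − a)/(2EI) = 9324/EI
  δ_0 = 135713/EI
Flexibility coefficient — unit upward force at B: δ_{BB} = L³/(3EI) = 576/EI.
With EI = 39000 kip·ft²: δ_0 = 3.4798 ft and δ_{BB} = 0.014769 ft/kip.
Compatibility — the beam at B must follow the support down by 0.008333 ft: δ_0 − R_B·δ_{BB} = 0.008333, so R_B = (3.4798 − 0.008333)/0.014769 = 235 kip.
Vertical equilibrium: R_A = ΣP − R_B = 546.6 − 235 = 311.6 kip.

R_A = 311.6 kip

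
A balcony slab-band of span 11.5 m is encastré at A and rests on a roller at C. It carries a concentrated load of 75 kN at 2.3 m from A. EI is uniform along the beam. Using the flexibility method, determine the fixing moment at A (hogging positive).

M_A = 124.2 kN·m

Release the roller at C. Primary structure: cantilever fixed at A.
Downward deflection at the released point C due to the loads:
  point load 75 at a = 2.3: Pa²(3L − a)/(6EI) = 2129/EI
Tip deflection under a unit load at C: L³/(3EI) = 507/EI.
Compatibility at C: δ_0 − R_C·δ_{CC} = 0, so R_C = 2129/507 = 4.2 kN.
Moment equilibrium about A: M_A = Σ(load moments about A) − R_C·L = 172.5 − 4.2×11.5 = 124.2 kN·m.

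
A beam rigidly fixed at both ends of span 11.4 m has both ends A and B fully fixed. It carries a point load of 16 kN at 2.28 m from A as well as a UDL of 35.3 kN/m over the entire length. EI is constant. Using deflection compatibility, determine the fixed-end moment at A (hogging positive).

M_A = 405.6 kN·m

Take the two fixed-end moments M_A, M_B as redundants; the released structure is the simple span AB.
End rotations of the released simple span under the applied load (×1/EI):
  at A: point load 16 at a = 2.28: Pab(L + b)/(6LEI) = 99.81/EI
  at B: point load 16 at a = 2.28: Pab(L + a)/(6LEI) = 66.54/EI
  at A: UDL 35.3: wL³/(24EI) = 2179/EI
  at B: UDL 35.3: wL³/(24EI) = 2179/EI
  θ_A0 = 2279/EI,  θ_B0 = 2246/EI
Flexibility coefficients: a unit moment at one end gives L/(3EI) there and L/(6EI) at the far end, so f₁₁ = f₂₂ = 3.8/EI and f₁₂ = f₂₁ = 1.9/EI.
Compatibility — zero rotation at each built-in end:
  3.8 M_A + 1.9 M_B = 2279
  1.9 M_A + 3.8 M_B = 2246
Solving the pair gives M_A = 405.6 kN·m and M_B = 388.1 kN·m (hogging).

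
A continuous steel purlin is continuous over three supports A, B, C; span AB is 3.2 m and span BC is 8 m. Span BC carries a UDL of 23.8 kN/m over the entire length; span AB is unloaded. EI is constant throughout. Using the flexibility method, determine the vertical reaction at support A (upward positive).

Take M_B as the redundant. Released structure: two simple spans AB and BC with a hinge at B.
End slopes at the hinge B, treating each span as simply supported:
  span BC: UDL 23.8: wL³/(24EI) = 507.7/EI
  relative rotation θ_0 = (0 + 507.7)/EI = 507.7/EI
A unit hogging moment at B produces rotation L₁/(3EI) + L₂/(3EI) = 3.733/EI.
Slope continuity at B: θ_0 = M_B·3.733/EI, so M_B = 507.7/3.733 = 136 kN·m (hogging).
Span AB, ΣM about A with M_B applied at B: R_B^{AB}·3.2 = 0 + 136, so R_B^{AB} = 42.5 kN and R_A = 0 − 42.5 = -42.5 kN.

R_A = -42.5 kN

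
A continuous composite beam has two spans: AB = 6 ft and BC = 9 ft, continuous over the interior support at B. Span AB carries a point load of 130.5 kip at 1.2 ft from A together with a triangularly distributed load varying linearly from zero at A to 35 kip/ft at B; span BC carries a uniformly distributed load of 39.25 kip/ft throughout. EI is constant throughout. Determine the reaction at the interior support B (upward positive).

R_B = 356.6 kip

Insert a hinge at B; M_B is the redundant, and each span becomes simply supported.
Rotations at B on the released spans (each span's end-slope, ×1/EI):
  span AB: point load 130.5 at a = 1.2: Pab(L + a)/(6LEI) = 150.3/EI
  span AB: triangular load, peak 35: w₀L³/(45EI) = 168/EI
  span BC: UDL 39.25: wL³/(24EI) = 1192/EI
  relative rotation θ_0 = (318.3 + 1192)/EI = 1511/EI
A unit hogging moment at B produces rotation L₁/(3EI) + L₂/(3EI) = 5/EI.
Compatibility: M_B·(L₁+L₂)/(3EI) = θ_0, giving M_B = 302.1 kip·ft (hogging).
Span AB, ΣM about A with M_B applied at B: R_B^{AB}·6 = 576.6 + 302.1, so R_B^{AB} = 146.5 kip and R_A = 235.5 − 146.5 = 89.05 kip.
Span BC, ΣM about C: R_B^{BC}·9 = 1590 + 302.1, so R_B^{BC} = 210.2 kip and R_C = 353.2 − 210.2 = 143.1 kip.
R_B = 146.5 + 210.2 = 356.6 kip.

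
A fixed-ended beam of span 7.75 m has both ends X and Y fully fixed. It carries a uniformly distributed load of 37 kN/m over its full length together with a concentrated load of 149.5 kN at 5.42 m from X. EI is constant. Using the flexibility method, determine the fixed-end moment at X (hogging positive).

Release both end moments; the primary structure is a simply-supported span XY with redundants M_X and M_Y.
End rotations of the released simple span under the applied load (×1/EI):
  at X: UDL 37: wL³/(24EI) = 717.6/EI
  at Y: UDL 37: wL³/(24EI) = 717.6/EI
  at X: point load 149.5 at a = 5.42: Pab(L + b)/(6LEI) = 409.3/EI
  at Y: point load 149.5 at a = 5.42: Pab(L + a)/(6LEI) = 534.7/EI
  θ_X0 = 1127/EI,  θ_Y0 = 1252/EI
Flexibility coefficients: a unit moment at one end gives L/(3EI) there and L/(6EI) at the far end, so f₁₁ = f₂₂ = 2.583/EI and f₁₂ = f₂₁ = 1.292/EI.
Compatibility — zero rotation at each built-in end:
  2.583 M_X + 1.292 M_Y = 1127
  1.292 M_X + 2.583 M_Y = 1252
Solving the pair gives M_X = 258.4 kN·m and M_Y = 355.6 kN·m (hogging).

M_X = 258.4 kN·m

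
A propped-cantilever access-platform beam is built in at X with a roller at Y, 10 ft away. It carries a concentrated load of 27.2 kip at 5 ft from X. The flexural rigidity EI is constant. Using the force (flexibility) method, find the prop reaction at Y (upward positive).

Choose R_Y as the redundant. The primary structure is the cantilever fixed at X.
Primary-structure tip deflection at Y by superposition:
  point load 27.2 at a = 5: Pa²(3L − a)/(6EI) = 2833/EI
Flexibility coefficient — unit upward force at Y: δ_{YY} = L³/(3EI) = 333.3/EI.
The prop prevents deflection at Y: R_Y = δ_0/δ_{YY} = 2833/333.3 = 8.5 kip.

R_Y = 8.5 kip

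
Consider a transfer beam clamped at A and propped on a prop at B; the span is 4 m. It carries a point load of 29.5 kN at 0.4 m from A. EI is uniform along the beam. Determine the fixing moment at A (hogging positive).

M_A = 10.09 kN·m

Release the roller at B. Primary structure: cantilever fixed at A.
Deflection at B on the released cantilever, summing each load's contribution:
  point load 29.5 at a = 0.4: Pa²(3L − a)/(6EI) = 9.125/EI
Tip deflection under a unit load at B: L³/(3EI) = 21.33/EI.
Compatibility at B: δ_0 − R_B·δ_{BB} = 0, so R_B = 9.125/21.33 = 0.4278 kN.
Moment equilibrium about A: M_A = Σ(load moments about A) − R_B·L = 11.8 − 0.4278×4 = 10.09 kN·m.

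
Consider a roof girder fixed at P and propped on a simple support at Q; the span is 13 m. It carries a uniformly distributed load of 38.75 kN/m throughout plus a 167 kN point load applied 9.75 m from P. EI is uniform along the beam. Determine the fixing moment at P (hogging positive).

M_P = 1073 kN·m

Release the roller at Q. Primary structure: cantilever fixed at P.
Primary-structure tip deflection at Q by superposition:
  UDL 38.75: wL⁴/(8EI) = 138342/EI
  point load 167 at a = 9.75: Pa²(3L − a)/(6EI) = 77393/EI
  δ_0 = 215735/EI
Tip deflection under a unit load at Q: L³/(3EI) = 732.3/EI.
Compatibility at Q: δ_0 − R_Q·δ_{QQ} = 0, so R_Q = 215735/732.3 = 294.6 kN.
Moment equilibrium about P: M_P = Σ(load moments about P) − R_Q·L = 4903 − 294.6×13 = 1073 kN·m.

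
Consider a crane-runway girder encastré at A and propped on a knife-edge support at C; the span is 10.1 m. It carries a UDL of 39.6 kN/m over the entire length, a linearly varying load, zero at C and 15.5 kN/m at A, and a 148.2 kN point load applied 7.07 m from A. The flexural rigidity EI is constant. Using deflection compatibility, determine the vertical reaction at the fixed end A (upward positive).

R_A = 377.3 kN

Choose R_C as the redundant. The primary structure is the cantilever fixed at A.
Primary-structure tip deflection at C by superposition:
  UDL 39.6: wL⁴/(8EI) = 51510/EI
  triangular load, peak 15.5 at the fixed end: w₀L⁴/(30EI) = 5376/EI
  point load 148.2 at a = 7.07: Pa²(3L − a)/(6EI) = 28680/EI
  δ_0 = 85567/EI
Tip deflection under a unit load at C: L³/(3EI) = 343.4/EI.
The prop prevents deflection at C: R_C = δ_0/δ_{CC} = 85567/343.4 = 249.2 kN.
Vertical equilibrium: R_A = ΣP − R_C = 626.4 − 249.2 = 377.3 kN.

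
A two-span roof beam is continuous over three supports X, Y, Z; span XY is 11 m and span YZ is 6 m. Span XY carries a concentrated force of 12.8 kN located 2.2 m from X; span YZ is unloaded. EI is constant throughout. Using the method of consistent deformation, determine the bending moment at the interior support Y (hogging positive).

Insert a hinge at Y; M_Y is the redundant, and each span becomes simply supported.
End slopes at the hinge Y, treating each span as simply supported:
  span XY: point load 12.8 at a = 2.2: Pab(L + a)/(6LEI) = 49.56/EI
  relative rotation θ_0 = (49.56 + 0)/EI = 49.56/EI
A unit hogging moment at Y produces rotation L₁/(3EI) + L₂/(3EI) = 5.667/EI.
Compatibility: M_Y·(L₁+L₂)/(3EI) = θ_0, giving M_Y = 8.746 kN·m (hogging).

M_Y = 8.746 kN·m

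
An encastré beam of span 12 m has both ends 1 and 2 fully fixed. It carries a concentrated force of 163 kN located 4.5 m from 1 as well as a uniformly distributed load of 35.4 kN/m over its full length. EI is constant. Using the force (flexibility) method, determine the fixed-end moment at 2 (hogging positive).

Take the two fixed-end moments M_1, M_2 as redundants; the released structure is the simple span 12.
On the primary (simply-supported) span, the end slopes from the loading are:
  at 1: point load 163 at a = 4.5: Pab(L + b)/(6LEI) = 1490/EI
  at 2: point load 163 at a = 4.5: Pab(L + a)/(6LEI) = 1261/EI
  at 1: UDL 35.4: wL³/(24EI) = 2549/EI
  at 2: UDL 35.4: wL³/(24EI) = 2549/EI
  θ_10 = 4039/EI,  θ_20 = 3810/EI
Flexibility coefficients: a unit moment at one end gives L/(3EI) there and L/(6EI) at the far end, so f₁₁ = f₂₂ = 4/EI and f₁₂ = f₂₁ = 2/EI.
Compatibility — zero rotation at each built-in end:
  4 M_1 + 2 M_2 = 4039
  2 M_1 + 4 M_2 = 3810
Solving the pair gives M_1 = 711.3 kN·m and M_2 = 596.7 kN·m (hogging).

M_2 = 596.7 kN·m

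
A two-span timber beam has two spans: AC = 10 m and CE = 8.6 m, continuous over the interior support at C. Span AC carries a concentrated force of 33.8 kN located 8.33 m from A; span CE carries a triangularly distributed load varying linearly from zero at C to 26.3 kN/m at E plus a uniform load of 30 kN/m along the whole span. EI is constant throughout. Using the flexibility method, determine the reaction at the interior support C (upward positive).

Release continuity at C by inserting a hinge; the redundant is the internal moment M_C. The primary structure is two simply-supported spans AC and CE.
Discontinuity in slope at C on the released structure — sum the simple-span end rotations:
  span AC: point load 33.8 at a = 8.33: Pab(L + a)/(6LEI) = 143.6/EI
  span CE: triangular load, peak 26.3: 7w₀L³/(360EI) = 325.3/EI
  span CE: UDL 30: wL³/(24EI) = 795.1/EI
  relative rotation θ_0 = (143.6 + 1120)/EI = 1264/EI
A unit hogging moment at C produces rotation L₁/(3EI) + L₂/(3EI) = 6.2/EI.
Compatibility: M_C·(L₁+L₂)/(3EI) = θ_0, giving M_C = 203.9 kN·m (hogging).
Span AC, ΣM about A with M_C applied at C: R_C^{AC}·10 = 281.6 + 203.9, so R_C^{AC} = 48.54 kN and R_A = 33.8 − 48.54 = -14.74 kN.
Span CE, ΣM about E: R_C^{CE}·8.6 = 1434 + 203.9, so R_C^{CE} = 190.4 kN and R_E = 371.1 − 190.4 = 180.7 kN.
R_C = 48.54 + 190.4 = 238.9 kN.

R_C = 238.9 kN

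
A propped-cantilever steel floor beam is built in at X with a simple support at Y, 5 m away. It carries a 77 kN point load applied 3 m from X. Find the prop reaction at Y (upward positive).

Release the roller at Y. Primary structure: cantilever fixed at X.
Deflection at Y on the released cantilever, summing each load's contribution:
  point load 77 at a = 3: Pa²(3L − a)/(6EI) = 1386/EI
Tip deflection under a unit load at Y: L³/(3EI) = 41.67/EI.
Compatibility at Y: δ_0 − R_Y·δ_{YY} = 0, so R_Y = 1386/41.67 = 33.26 kN.

R_Y = 33.26 kN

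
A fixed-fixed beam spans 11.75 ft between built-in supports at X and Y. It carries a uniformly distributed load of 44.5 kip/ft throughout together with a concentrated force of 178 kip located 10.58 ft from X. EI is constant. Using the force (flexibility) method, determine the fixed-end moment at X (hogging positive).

Release both end moments; the primary structure is a simply-supported span XY with redundants M_X and M_Y.
Simple-span end rotations at X and Y under the given loads:
  at X: UDL 44.5: wL³/(24EI) = 3008/EI
  at Y: UDL 44.5: wL³/(24EI) = 3008/EI
  at X: point load 178 at a = 10.58: Pab(L + b)/(6LEI) = 403.8/EI
  at Y: point load 178 at a = 10.58: Pab(L + a)/(6LEI) = 697.9/EI
  θ_X0 = 3412/EI,  θ_Y0 = 3706/EI
Flexibility coefficients: a unit moment at one end gives L/(3EI) there and L/(6EI) at the far end, so f₁₁ = f₂₂ = 3.917/EI and f₁₂ = f₂₁ = 1.958/EI.
Compatibility — zero rotation at each built-in end:
  3.917 M_X + 1.958 M_Y = 3412
  1.958 M_X + 3.917 M_Y = 3706
Solving the pair gives M_X = 530.7 kip·ft and M_Y = 680.8 kip·ft (hogging).

M_X = 530.7 kip·ft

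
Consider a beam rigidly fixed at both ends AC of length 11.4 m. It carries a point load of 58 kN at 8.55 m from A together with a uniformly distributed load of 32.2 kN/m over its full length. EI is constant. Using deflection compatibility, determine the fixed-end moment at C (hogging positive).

Take the two fixed-end moments M_A, M_C as redundants; the released structure is the simple span AC.
End rotations of the released simple span under the applied load (×1/EI):
  at A: point load 58 at a = 8.55: Pab(L + b)/(6LEI) = 294.4/EI
  at C: point load 58 at a = 8.55: Pab(L + a)/(6LEI) = 412.2/EI
  at A: UDL 32.2: wL³/(24EI) = 1988/EI
  at C: UDL 32.2: wL³/(24EI) = 1988/EI
  θ_A0 = 2282/EI,  θ_C0 = 2400/EI
Flexibility coefficients: a unit moment at one end gives L/(3EI) there and L/(6EI) at the far end, so f₁₁ = f₂₂ = 3.8/EI and f₁₂ = f₂₁ = 1.9/EI.
Compatibility — zero rotation at each built-in end:
  3.8 M_A + 1.9 M_C = 2282
  1.9 M_A + 3.8 M_C = 2400
Solving the pair gives M_A = 379.7 kN·m and M_C = 441.7 kN·m (hogging).

M_C = 441.7 kN·m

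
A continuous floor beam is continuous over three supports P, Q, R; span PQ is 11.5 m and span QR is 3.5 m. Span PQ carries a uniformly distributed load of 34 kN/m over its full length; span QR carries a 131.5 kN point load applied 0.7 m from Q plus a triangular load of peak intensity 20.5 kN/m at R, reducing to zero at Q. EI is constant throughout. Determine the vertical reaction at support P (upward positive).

R_P = 156.4 kN

Release continuity at Q by inserting a hinge; the redundant is the internal moment M_Q. The primary structure is two simply-supported spans PQ and QR.
Rotations at Q on the released spans (each span's end-slope, ×1/EI):
  span PQ: UDL 34: wL³/(24EI) = 2155/EI
  span QR: point load 131.5 at a = 0.7: Pab(L + b)/(6LEI) = 77.32/EI
  span QR: triangular load, peak 20.5: 7w₀L³/(360EI) = 17.09/EI
  relative rotation θ_0 = (2155 + 94.41)/EI = 2249/EI
A unit hogging moment at Q produces rotation L₁/(3EI) + L₂/(3EI) = 5/EI.
Compatibility: M_Q·(L₁+L₂)/(3EI) = θ_0, giving M_Q = 449.8 kN·m (hogging).
Span PQ, ΣM about P with M_Q applied at Q: R_Q^{PQ}·11.5 = 2248 + 449.8, so R_Q^{PQ} = 234.6 kN and R_P = 391 − 234.6 = 156.4 kN.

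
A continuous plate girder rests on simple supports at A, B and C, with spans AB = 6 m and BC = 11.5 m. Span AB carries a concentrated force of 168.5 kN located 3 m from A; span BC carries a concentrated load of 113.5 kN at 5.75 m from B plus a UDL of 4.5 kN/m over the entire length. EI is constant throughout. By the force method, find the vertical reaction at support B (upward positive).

Take M_B as the redundant. Released structure: two simple spans AB and BC with a hinge at B.
End slopes at the hinge B, treating each span as simply supported:
  span AB: point load 168.5 at a = 3: Pab(L + a)/(6LEI) = 379.1/EI
  span BC: point load 113.5 at a = 5.75: Pab(L + b)/(6LEI) = 938.1/EI
  span BC: UDL 4.5: wL³/(24EI) = 285.2/EI
  relative rotation θ_0 = (379.1 + 1223)/EI = 1602/EI
A unit hogging moment at B produces rotation L₁/(3EI) + L₂/(3EI) = 5.833/EI.
Slope continuity at B: θ_0 = M_B·5.833/EI, so M_B = 1602/5.833 = 274.7 kN·m (hogging).
Span AB, ΣM about A with M_B applied at B: R_B^{AB}·6 = 505.5 + 274.7, so R_B^{AB} = 130 kN and R_A = 168.5 − 130 = 38.47 kN.
Span BC, ΣM about C: R_B^{BC}·11.5 = 950.2 + 274.7, so R_B^{BC} = 106.5 kN and R_C = 165.2 − 106.5 = 58.74 kN.
R_B = 130 + 106.5 = 236.5 kN.

R_B = 236.5 kN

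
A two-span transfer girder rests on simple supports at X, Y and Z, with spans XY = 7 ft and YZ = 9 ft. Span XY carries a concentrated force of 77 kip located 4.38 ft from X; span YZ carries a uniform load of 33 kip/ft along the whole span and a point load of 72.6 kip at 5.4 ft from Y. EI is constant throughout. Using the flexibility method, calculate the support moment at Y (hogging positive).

M_Y = 294.6 kip·ft

Release continuity at Y by inserting a hinge; the redundant is the internal moment M_Y. The primary structure is two simply-supported spans XY and YZ.
End slopes at the hinge Y, treating each span as simply supported:
  span XY: point load 77 at a = 4.38: Pab(L + a)/(6LEI) = 239.4/EI
  span YZ: UDL 33: wL³/(24EI) = 1002/EI
  span YZ: point load 72.6 at a = 5.4: Pab(L + b)/(6LEI) = 329.3/EI
  relative rotation θ_0 = (239.4 + 1332)/EI = 1571/EI
A unit hogging moment at Y produces rotation L₁/(3EI) + L₂/(3EI) = 5.333/EI.
Compatibility: M_Y·(L₁+L₂)/(3EI) = θ_0, giving M_Y = 294.6 kip·ft (hogging).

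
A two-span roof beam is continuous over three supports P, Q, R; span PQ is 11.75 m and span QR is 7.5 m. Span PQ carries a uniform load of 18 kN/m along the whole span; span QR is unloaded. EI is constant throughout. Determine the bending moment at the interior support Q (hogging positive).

M_Q = 189.6 kN·m

Release continuity at Q by inserting a hinge; the redundant is the internal moment M_Q. The primary structure is two simply-supported spans PQ and QR.
End slopes at the hinge Q, treating each span as simply supported:
  span PQ: UDL 18: wL³/(24EI) = 1217/EI
  relative rotation θ_0 = (1217 + 0)/EI = 1217/EI
A unit hogging moment at Q produces rotation L₁/(3EI) + L₂/(3EI) = 6.417/EI.
Compatibility: M_Q·(L₁+L₂)/(3EI) = θ_0, giving M_Q = 189.6 kN·m (hogging).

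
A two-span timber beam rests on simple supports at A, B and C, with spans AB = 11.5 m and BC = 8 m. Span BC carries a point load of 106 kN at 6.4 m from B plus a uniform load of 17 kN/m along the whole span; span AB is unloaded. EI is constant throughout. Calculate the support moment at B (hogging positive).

M_B = 89.19 kN·m

Insert a hinge at B; M_B is the redundant, and each span becomes simply supported.
Discontinuity in slope at B on the released structure — sum the simple-span end rotations:
  span BC: point load 106 at a = 6.4: Pab(L + b)/(6LEI) = 217.1/EI
  span BC: UDL 17: wL³/(24EI) = 362.7/EI
  relative rotation θ_0 = (0 + 579.8)/EI = 579.8/EI
A unit hogging moment at B produces rotation L₁/(3EI) + L₂/(3EI) = 6.5/EI.
Compatibility: M_B·(L₁+L₂)/(3EI) = θ_0, giving M_B = 89.19 kN·m (hogging).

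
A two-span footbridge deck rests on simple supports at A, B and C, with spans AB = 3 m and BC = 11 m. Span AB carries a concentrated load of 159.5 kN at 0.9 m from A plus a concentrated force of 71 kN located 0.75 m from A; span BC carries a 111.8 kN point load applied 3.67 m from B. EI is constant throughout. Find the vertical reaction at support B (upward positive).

R_B = 224.2 kN

Release continuity at B by inserting a hinge; the redundant is the internal moment M_B. The primary structure is two simply-supported spans AB and BC.
Discontinuity in slope at B on the released structure — sum the simple-span end rotations:
  span AB: point load 159.5 at a = 0.9: Pab(L + a)/(6LEI) = 65.32/EI
  span AB: point load 71 at a = 0.75: Pab(L + a)/(6LEI) = 24.96/EI
  span BC: point load 111.8 at a = 3.67: Pab(L + b)/(6LEI) = 835.3/EI
  relative rotation θ_0 = (90.28 + 835.3)/EI = 925.6/EI
A unit hogging moment at B produces rotation L₁/(3EI) + L₂/(3EI) = 4.667/EI.
Compatibility: M_B·(L₁+L₂)/(3EI) = θ_0, giving M_B = 198.3 kN·m (hogging).
Span AB, ΣM about A with M_B applied at B: R_B^{AB}·3 = 196.8 + 198.3, so R_B^{AB} = 131.7 kN and R_A = 230.5 − 131.7 = 98.79 kN.
Span BC, ΣM about C: R_B^{BC}·11 = 819.5 + 198.3, so R_B^{BC} = 92.53 kN and R_C = 111.8 − 92.53 = 19.27 kN.
R_B = 131.7 + 92.53 = 224.2 kN.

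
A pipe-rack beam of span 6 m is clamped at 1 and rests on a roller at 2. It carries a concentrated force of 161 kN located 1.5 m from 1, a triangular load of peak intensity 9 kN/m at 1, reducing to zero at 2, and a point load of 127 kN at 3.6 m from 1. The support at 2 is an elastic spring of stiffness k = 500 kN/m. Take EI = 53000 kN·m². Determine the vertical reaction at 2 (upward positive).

Take the reaction at 2 as the redundant and release it; the primary structure is a cantilever fixed at 1.
Primary-structure tip deflection at 2 by superposition:
  point load 161 at a = 1.5: Pa²(3L − a)/(6EI) = 996.2/EI
  triangular load, peak 9 at the fixed end: w₀L⁴/(30EI) = 388.8/EI
  point load 127 at a = 3.6: Pa²(3L − a)/(6EI) = 3950/EI
  δ_0 = 5335/EI
Flexibility coefficient — unit upward force at 2: δ_{22} = L³/(3EI) = 72/EI.
With EI = 53000 kN·m²: δ_0 = 0.10066 m and δ_{22} = 0.001358 m/kN.
Compatibility — the spring shortens by R_2/k under the reaction it provides: δ_0 − R_2·δ_{22} = R_2/k. With 1/k = 0.002 m/kN, R_2 = δ_0 / (δ_{22} + 1/k) = 0.10066 / (0.001358 + 0.002) = 29.97 kN.

R_2 = 29.97 kN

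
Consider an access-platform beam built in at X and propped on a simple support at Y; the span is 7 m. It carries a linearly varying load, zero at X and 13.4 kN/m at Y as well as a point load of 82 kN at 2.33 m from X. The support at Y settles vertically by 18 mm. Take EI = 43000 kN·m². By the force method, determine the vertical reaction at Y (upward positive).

Release the roller at Y. Primary structure: cantilever fixed at X.
Downward deflection at the released point Y due to the loads:
  triangular load, peak 13.4 at the free end: 11w₀L⁴/(120EI) = 2949/EI
  point load 82 at a = 2.33: Pa²(3L − a)/(6EI) = 1385/EI
  δ_0 = 4334/EI
Flexibility coefficient — unit upward force at Y: δ_{YY} = L³/(3EI) = 114.3/EI.
With EI = 43000 kN·m²: δ_0 = 0.1008 m and δ_{YY} = 0.002659 m/kN.
Compatibility — the beam at Y must follow the support down by 0.018 m: δ_0 − R_Y·δ_{YY} = 0.018, so R_Y = (0.1008 − 0.018)/0.002659 = 31.14 kN.

R_Y = 31.14 kN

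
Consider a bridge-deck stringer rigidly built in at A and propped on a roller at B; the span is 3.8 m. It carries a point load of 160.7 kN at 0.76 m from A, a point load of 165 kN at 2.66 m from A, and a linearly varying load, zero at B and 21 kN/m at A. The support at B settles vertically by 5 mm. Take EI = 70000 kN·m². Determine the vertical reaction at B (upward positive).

R_B = 90.82 kN

Remove the prop at B; the released (primary) structure is a cantilever built in at A.
Deflection at B on the released cantilever, summing each load's contribution:
  point load 160.7 at a = 0.76: Pa²(3L − a)/(6EI) = 164.6/EI
  point load 165 at a = 2.66: Pa²(3L − a)/(6EI) = 1701/EI
  triangular load, peak 21 at the fixed end: w₀L⁴/(30EI) = 146/EI
  δ_0 = 2011/EI
Flexibility coefficient — unit upward force at B: δ_{BB} = L³/(3EI) = 18.29/EI.
With EI = 70000 kN·m²: δ_0 = 0.028731 m and δ_{BB} = 0.000261 m/kN.
Compatibility — the beam at B must follow the support down by 0.005 m: δ_0 − R_B·δ_{BB} = 0.005, so R_B = (0.028731 − 0.005)/0.000261 = 90.82 kN.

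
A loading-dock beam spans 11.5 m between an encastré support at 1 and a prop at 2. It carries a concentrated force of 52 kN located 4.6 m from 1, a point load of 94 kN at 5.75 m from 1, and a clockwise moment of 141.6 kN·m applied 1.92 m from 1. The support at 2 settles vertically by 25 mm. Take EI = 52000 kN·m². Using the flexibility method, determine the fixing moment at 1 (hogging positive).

Take the reaction at 2 as the redundant and release it; the primary structure is a cantilever fixed at 1.
Deflection at 2 on the released cantilever, summing each load's contribution:
  point load 52 at a = 4.6: Pa²(3L − a)/(6EI) = 5483/EI
  point load 94 at a = 5.75: Pa²(3L − a)/(6EI) = 14892/EI
  clockwise couple 141.6 at a = 1.92: M₀a(2L − a)/(2EI) = 2866/EI
  δ_0 = 23241/EI
Tip deflection under a unit load at 2: L³/(3EI) = 507/EI.
With EI = 52000 kN·m²: δ_0 = 0.44694 m and δ_{22} = 0.009749 m/kN.
Compatibility — the beam at 2 must follow the support down by 0.025 m: δ_0 − R_2·δ_{22} = 0.025, so R_2 = (0.44694 − 0.025)/0.009749 = 43.28 kN.
Moment equilibrium about 1: M_1 = Σ(load moments about 1) − R_2·L = 921.3 − 43.28×11.5 = 423.6 kN·m.

M_1 = 423.6 kN·m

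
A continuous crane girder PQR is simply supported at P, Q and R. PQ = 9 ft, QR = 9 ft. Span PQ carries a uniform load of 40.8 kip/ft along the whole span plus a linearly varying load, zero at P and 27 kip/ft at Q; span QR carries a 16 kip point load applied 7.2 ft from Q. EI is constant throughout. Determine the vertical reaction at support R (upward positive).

Take M_Q as the redundant. Released structure: two simple spans PQ and QR with a hinge at Q.
Discontinuity in slope at Q on the released structure — sum the simple-span end rotations:
  span PQ: UDL 40.8: wL³/(24EI) = 1239/EI
  span PQ: triangular load, peak 27: w₀L³/(45EI) = 437.4/EI
  span QR: point load 16 at a = 7.2: Pab(L + b)/(6LEI) = 41.47/EI
  relative rotation θ_0 = (1677 + 41.47)/EI = 1718/EI
A unit hogging moment at Q produces rotation L₁/(3EI) + L₂/(3EI) = 6/EI.
Slope continuity at Q: θ_0 = M_Q·6/EI, so M_Q = 1718/6 = 286.4 kip·ft (hogging).
Span QR, ΣM about R: R_Q^{QR}·9 = 28.8 + 286.4, so R_Q^{QR} = 35.02 kip and R_R = 16 − 35.02 = -19.02 kip.

R_R = -19.02 kip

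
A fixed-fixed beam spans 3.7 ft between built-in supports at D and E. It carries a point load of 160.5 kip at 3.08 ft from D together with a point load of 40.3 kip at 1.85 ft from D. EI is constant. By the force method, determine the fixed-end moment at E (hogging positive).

M_E = 87.59 kip·ft

Take the two fixed-end moments M_D, M_E as redundants; the released structure is the simple span DE.
On the primary (simply-supported) span, the end slopes from the loading are:
  at D: point load 160.5 at a = 3.08: Pab(L + b)/(6LEI) = 59.64/EI
  at E: point load 160.5 at a = 3.08: Pab(L + a)/(6LEI) = 93.6/EI
  at D: point load 40.3 at a = 1.85: Pab(L + b)/(6LEI) = 34.48/EI
  at E: point load 40.3 at a = 1.85: Pab(L + a)/(6LEI) = 34.48/EI
  θ_D0 = 94.12/EI,  θ_E0 = 128.1/EI
Flexibility coefficients: a unit moment at one end gives L/(3EI) there and L/(6EI) at the far end, so f₁₁ = f₂₂ = 1.233/EI and f₁₂ = f₂₁ = 0.6167/EI.
Compatibility — zero rotation at each built-in end:
  1.233 M_D + 0.6167 M_E = 94.12
  0.6167 M_D + 1.233 M_E = 128.1
Solving the pair gives M_D = 32.52 kip·ft and M_E = 87.59 kip·ft (hogging).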